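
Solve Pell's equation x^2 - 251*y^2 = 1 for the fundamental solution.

First expand sqrt(251) as a continued fraction. With x_i = (sqrt(251) + m_i)/d_i and (m_0, d_0) = (0, 1): a_0 = floor(sqrt(251)) = 15, since 15^2 = 225 <= 251 < 256 = 16^2.
Iterate m_{i+1} = d_i*a_i - m_i, d_{i+1} = (251 - m_{i+1}^2)/d_i, a_{i+1} = floor((a_0 + m_{i+1})/d_{i+1}):
  m_1 = 1*15 - 0 = 15, d_1 = (251 - 15^2)/1 = 26/1 = 26, a_1 = floor((15 + 15)/26) = 1.
  m_2 = 26*1 - 15 = 11, d_2 = (251 - 11^2)/26 = 130/26 = 5, a_2 = floor((15 + 11)/5) = 5.
  m_3 = 5*5 - 11 = 14, d_3 = (251 - 14^2)/5 = 55/5 = 11, a_3 = floor((15 + 14)/11) = 2.
  m_4 = 11*2 - 14 = 8, d_4 = (251 - 8^2)/11 = 187/11 = 17, a_4 = floor((15 + 8)/17) = 1.
  m_5 = 17*1 - 8 = 9, d_5 = (251 - 9^2)/17 = 170/17 = 10, a_5 = floor((15 + 9)/10) = 2.
  m_6 = 10*2 - 9 = 11, d_6 = (251 - 11^2)/10 = 130/10 = 13, a_6 = floor((15 + 11)/13) = 2.
  m_7 = 13*2 - 11 = 15, d_7 = (251 - 15^2)/13 = 26/13 = 2, a_7 = floor((15 + 15)/2) = 15.
  m_8 = 2*15 - 15 = 15, d_8 = (251 - 15^2)/2 = 26/2 = 13, a_8 = floor((15 + 15)/13) = 2.
  m_9 = 13*2 - 15 = 11, d_9 = (251 - 11^2)/13 = 130/13 = 10, a_9 = floor((15 + 11)/10) = 2.
  m_10 = 10*2 - 11 = 9, d_10 = (251 - 9^2)/10 = 170/10 = 17, a_10 = floor((15 + 9)/17) = 1.
  m_11 = 17*1 - 9 = 8, d_11 = (251 - 8^2)/17 = 187/17 = 11, a_11 = floor((15 + 8)/11) = 2.
  m_12 = 11*2 - 8 = 14, d_12 = (251 - 14^2)/11 = 55/11 = 5, a_12 = floor((15 + 14)/5) = 5.
  m_13 = 5*5 - 14 = 11, d_13 = (251 - 11^2)/5 = 130/5 = 26, a_13 = floor((15 + 11)/26) = 1.
  m_14 = 26*1 - 11 = 15, d_14 = (251 - 15^2)/26 = 26/26 = 1, a_14 = floor((15 + 15)/1) = 30.
  m_15 = 1*30 - 15 = 15, d_15 = (251 - 15^2)/1 = 26/1 = 26: (m_15, d_15) = (m_1, d_1) = (15, 26), so from here the quotients repeat a_1, ..., a_14; the period length is 14.
So sqrt(251) = [15; (1, 5, 2, 1, 2, 2, 15, 2, 2, 1, 2, 5, 1, 30)] with period length k = 14.
k is even, so the fundamental solution of x^2 - 251y^2 = 1 is (p_{k-1}, q_{k-1}) = (p_13, q_13); compute convergents through index 13.
Convergents (p_i = a_i*p_{i-1} + p_{i-2}, q_i = a_i*q_{i-1} + q_{i-2} with p_{-2}=0, p_{-1}=1, q_{-2}=1, q_{-1}=0):
  i=0: a_0=15, p_0 = 15*1 + 0 = 15, q_0 = 15*0 + 1 = 1.
  i=1: a_1=1, p_1 = 1*15 + 1 = 16, q_1 = 1*1 + 0 = 1.
  i=2: a_2=5, p_2 = 5*16 + 15 = 95, q_2 = 5*1 + 1 = 6.
  i=3: a_3=2, p_3 = 2*95 + 16 = 206, q_3 = 2*6 + 1 = 13.
  i=4: a_4=1, p_4 = 1*206 + 95 = 301, q_4 = 1*13 + 6 = 19.
  i=5: a_5=2, p_5 = 2*301 + 206 = 808, q_5 = 2*19 + 13 = 51.
  i=6: a_6=2, p_6 = 2*808 + 301 = 1917, q_6 = 2*51 + 19 = 121.
  i=7: a_7=15, p_7 = 15*1917 + 808 = 29563, q_7 = 15*121 + 51 = 1866.
  i=8: a_8=2, p_8 = 2*29563 + 1917 = 61043, q_8 = 2*1866 + 121 = 3853.
  i=9: a_9=2, p_9 = 2*61043 + 29563 = 151649, q_9 = 2*3853 + 1866 = 9572.
  i=10: a_10=1, p_10 = 1*151649 + 61043 = 212692, q_10 = 1*9572 + 3853 = 13425.
  i=11: a_11=2, p_11 = 2*212692 + 151649 = 577033, q_11 = 2*13425 + 9572 = 36422.
  i=12: a_12=5, p_12 = 5*577033 + 212692 = 3097857, q_12 = 5*36422 + 13425 = 195535.
  i=13: a_13=1, p_13 = 1*3097857 + 577033 = 3674890, q_13 = 1*195535 + 36422 = 231957.
Check: 3674890^2 - 251*231957^2 = 13504816512100 - 13504816512099 = 1, so (x, y) = (3674890, 231957) solves the equation, and by the theorem it is the least positive solution.

(x, y) = (3674890, 231957)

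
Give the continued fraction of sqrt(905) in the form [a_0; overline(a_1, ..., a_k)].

Write x_i = (sqrt(905) + m_i)/d_i with (m_0, d_0) = (0, 1). a_0 = floor(sqrt(905)) = 30, since 30^2 = 900 <= 905 < 961 = 31^2.
Iterate m_{i+1} = d_i*a_i - m_i, d_{i+1} = (905 - m_{i+1}^2)/d_i, a_{i+1} = floor((a_0 + m_{i+1})/d_{i+1}):
  m_1 = 1*30 - 0 = 30, d_1 = (905 - 30^2)/1 = 5/1 = 5, a_1 = floor((30 + 30)/5) = 12.
  m_2 = 5*12 - 30 = 30, d_2 = (905 - 30^2)/5 = 5/5 = 1, a_2 = floor((30 + 30)/1) = 60.
  m_3 = 1*60 - 30 = 30, d_3 = (905 - 30^2)/1 = 5/1 = 5: (m_3, d_3) = (m_1, d_1) = (30, 5), so from here the quotients repeat a_1, a_2; the period length is 2.
Hence the expansion of sqrt(905) is a_0 = 30 followed by the repeating block 12, 60 (period 2).

[30; overline(12, 60)]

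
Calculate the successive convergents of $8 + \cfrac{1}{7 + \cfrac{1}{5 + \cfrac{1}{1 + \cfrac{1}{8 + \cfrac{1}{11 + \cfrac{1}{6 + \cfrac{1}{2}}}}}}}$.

8/1, 57/7, 293/36, 350/43, 3093/380, 34373/4223, 209331/25718, 453035/55659

Using the convergent recurrence p_i = a_i*p_{i-1} + p_{i-2}, q_i = a_i*q_{i-1} + q_{i-2} with p_{-2}=0, p_{-1}=1, q_{-2}=1, q_{-1}=0:
  i=0: a_0=8, p_0 = 8*1 + 0 = 8, q_0 = 8*0 + 1 = 1.
  i=1: a_1=7, p_1 = 7*8 + 1 = 57, q_1 = 7*1 + 0 = 7.
  i=2: a_2=5, p_2 = 5*57 + 8 = 293, q_2 = 5*7 + 1 = 36.
  i=3: a_3=1, p_3 = 1*293 + 57 = 350, q_3 = 1*36 + 7 = 43.
  i=4: a_4=8, p_4 = 8*350 + 293 = 3093, q_4 = 8*43 + 36 = 380.
  i=5: a_5=11, p_5 = 11*3093 + 350 = 34373, q_5 = 11*380 + 43 = 4223.
  i=6: a_6=6, p_6 = 6*34373 + 3093 = 209331, q_6 = 6*4223 + 380 = 25718.
  i=7: a_7=2, p_7 = 2*209331 + 34373 = 453035, q_7 = 2*25718 + 4223 = 55659.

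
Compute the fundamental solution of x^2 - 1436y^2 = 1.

First expand sqrt(1436) as a continued fraction. With x_i = (sqrt(1436) + m_i)/d_i and (m_0, d_0) = (0, 1): a_0 = floor(sqrt(1436)) = 37, since 37^2 = 1369 <= 1436 < 1444 = 38^2.
Iterate m_{i+1} = d_i*a_i - m_i, d_{i+1} = (1436 - m_{i+1}^2)/d_i, a_{i+1} = floor((a_0 + m_{i+1})/d_{i+1}):
  m_1 = 1*37 - 0 = 37, d_1 = (1436 - 37^2)/1 = 67/1 = 67, a_1 = floor((37 + 37)/67) = 1.
  m_2 = 67*1 - 37 = 30, d_2 = (1436 - 30^2)/67 = 536/67 = 8, a_2 = floor((37 + 30)/8) = 8.
  m_3 = 8*8 - 30 = 34, d_3 = (1436 - 34^2)/8 = 280/8 = 35, a_3 = floor((37 + 34)/35) = 2.
  m_4 = 35*2 - 34 = 36, d_4 = (1436 - 36^2)/35 = 140/35 = 4, a_4 = floor((37 + 36)/4) = 18.
  m_5 = 4*18 - 36 = 36, d_5 = (1436 - 36^2)/4 = 140/4 = 35, a_5 = floor((37 + 36)/35) = 2.
  m_6 = 35*2 - 36 = 34, d_6 = (1436 - 34^2)/35 = 280/35 = 8, a_6 = floor((37 + 34)/8) = 8.
  m_7 = 8*8 - 34 = 30, d_7 = (1436 - 30^2)/8 = 536/8 = 67, a_7 = floor((37 + 30)/67) = 1.
  m_8 = 67*1 - 30 = 37, d_8 = (1436 - 37^2)/67 = 67/67 = 1, a_8 = floor((37 + 37)/1) = 74.
  m_9 = 1*74 - 37 = 37, d_9 = (1436 - 37^2)/1 = 67/1 = 67: (m_9, d_9) = (m_1, d_1) = (37, 67), so from here the quotients repeat a_1, ..., a_8; the period length is 8.
So sqrt(1436) = [37; (1, 8, 2, 18, 2, 8, 1, 74)] with period length k = 8.
k is even, so the fundamental solution of x^2 - 1436y^2 = 1 is (p_{k-1}, q_{k-1}) = (p_7, q_7); compute convergents through index 7.
Convergents (p_i = a_i*p_{i-1} + p_{i-2}, q_i = a_i*q_{i-1} + q_{i-2} with p_{-2}=0, p_{-1}=1, q_{-2}=1, q_{-1}=0):
  i=0: a_0=37, p_0 = 37*1 + 0 = 37, q_0 = 37*0 + 1 = 1.
  i=1: a_1=1, p_1 = 1*37 + 1 = 38, q_1 = 1*1 + 0 = 1.
  i=2: a_2=8, p_2 = 8*38 + 37 = 341, q_2 = 8*1 + 1 = 9.
  i=3: a_3=2, p_3 = 2*341 + 38 = 720, q_3 = 2*9 + 1 = 19.
  i=4: a_4=18, p_4 = 18*720 + 341 = 13301, q_4 = 18*19 + 9 = 351.
  i=5: a_5=2, p_5 = 2*13301 + 720 = 27322, q_5 = 2*351 + 19 = 721.
  i=6: a_6=8, p_6 = 8*27322 + 13301 = 231877, q_6 = 8*721 + 351 = 6119.
  i=7: a_7=1, p_7 = 1*231877 + 27322 = 259199, q_7 = 1*6119 + 721 = 6840.
Check: 259199^2 - 1436*6840^2 = 67184121601 - 67184121600 = 1, so (x, y) = (259199, 6840) solves the equation, and by the theorem it is the least positive solution.

(x, y) = (259199, 6840)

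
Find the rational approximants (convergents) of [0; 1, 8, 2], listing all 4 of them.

Using the convergent recurrence p_i = a_i*p_{i-1} + p_{i-2}, q_i = a_i*q_{i-1} + q_{i-2} with p_{-2}=0, p_{-1}=1, q_{-2}=1, q_{-1}=0:
  i=0: a_0=0, p_0 = 0*1 + 0 = 0, q_0 = 0*0 + 1 = 1.
  i=1: a_1=1, p_1 = 1*0 + 1 = 1, q_1 = 1*1 + 0 = 1.
  i=2: a_2=8, p_2 = 8*1 + 0 = 8, q_2 = 8*1 + 1 = 9.
  i=3: a_3=2, p_3 = 2*8 + 1 = 17, q_3 = 2*9 + 1 = 19.

0/1, 1/1, 8/9, 17/19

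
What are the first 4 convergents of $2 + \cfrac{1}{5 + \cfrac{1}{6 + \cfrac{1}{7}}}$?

2/1, 11/5, 68/31, 487/222

Using the convergent recurrence p_i = a_i*p_{i-1} + p_{i-2}, q_i = a_i*q_{i-1} + q_{i-2} with p_{-2}=0, p_{-1}=1, q_{-2}=1, q_{-1}=0:
  i=0: a_0=2, p_0 = 2*1 + 0 = 2, q_0 = 2*0 + 1 = 1.
  i=1: a_1=5, p_1 = 5*2 + 1 = 11, q_1 = 5*1 + 0 = 5.
  i=2: a_2=6, p_2 = 6*11 + 2 = 68, q_2 = 6*5 + 1 = 31.
  i=3: a_3=7, p_3 = 7*68 + 11 = 487, q_3 = 7*31 + 5 = 222.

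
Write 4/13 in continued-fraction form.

[0; 3, 4]

Run the Euclidean algorithm on 4 and 13; the successive quotients are the partial quotients a_0, a_1, ... (each step inverts the fractional part left over by the previous one):
  4 = 0*13 + 4, so a_0 = 0.
  13 = 3*4 + 1, so a_1 = 3.
  4 = 4*1 + 0, so a_2 = 4.
The remainder reaches 0 after 3 divisions, so the expansion has 3 partial quotients, read off in order.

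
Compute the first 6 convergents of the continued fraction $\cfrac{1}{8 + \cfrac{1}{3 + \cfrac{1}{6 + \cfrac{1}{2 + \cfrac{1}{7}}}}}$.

0/1, 1/8, 3/25, 19/158, 41/341, 306/2545

Using the convergent recurrence p_i = a_i*p_{i-1} + p_{i-2}, q_i = a_i*q_{i-1} + q_{i-2} with p_{-2}=0, p_{-1}=1, q_{-2}=1, q_{-1}=0:
  i=0: a_0=0, p_0 = 0*1 + 0 = 0, q_0 = 0*0 + 1 = 1.
  i=1: a_1=8, p_1 = 8*0 + 1 = 1, q_1 = 8*1 + 0 = 8.
  i=2: a_2=3, p_2 = 3*1 + 0 = 3, q_2 = 3*8 + 1 = 25.
  i=3: a_3=6, p_3 = 6*3 + 1 = 19, q_3 = 6*25 + 8 = 158.
  i=4: a_4=2, p_4 = 2*19 + 3 = 41, q_4 = 2*158 + 25 = 341.
  i=5: a_5=7, p_5 = 7*41 + 19 = 306, q_5 = 7*341 + 158 = 2545.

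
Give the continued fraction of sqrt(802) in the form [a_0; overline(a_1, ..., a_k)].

[28; overline(3, 7, 1, 3, 6, 28, 6, 3, 1, 7, 3, 56)]

Write x_i = (sqrt(802) + m_i)/d_i with (m_0, d_0) = (0, 1). a_0 = floor(sqrt(802)) = 28, since 28^2 = 784 <= 802 < 841 = 29^2.
Iterate m_{i+1} = d_i*a_i - m_i, d_{i+1} = (802 - m_{i+1}^2)/d_i, a_{i+1} = floor((a_0 + m_{i+1})/d_{i+1}):
  m_1 = 1*28 - 0 = 28, d_1 = (802 - 28^2)/1 = 18/1 = 18, a_1 = floor((28 + 28)/18) = 3.
  m_2 = 18*3 - 28 = 26, d_2 = (802 - 26^2)/18 = 126/18 = 7, a_2 = floor((28 + 26)/7) = 7.
  m_3 = 7*7 - 26 = 23, d_3 = (802 - 23^2)/7 = 273/7 = 39, a_3 = floor((28 + 23)/39) = 1.
  m_4 = 39*1 - 23 = 16, d_4 = (802 - 16^2)/39 = 546/39 = 14, a_4 = floor((28 + 16)/14) = 3.
  m_5 = 14*3 - 16 = 26, d_5 = (802 - 26^2)/14 = 126/14 = 9, a_5 = floor((28 + 26)/9) = 6.
  m_6 = 9*6 - 26 = 28, d_6 = (802 - 28^2)/9 = 18/9 = 2, a_6 = floor((28 + 28)/2) = 28.
  m_7 = 2*28 - 28 = 28, d_7 = (802 - 28^2)/2 = 18/2 = 9, a_7 = floor((28 + 28)/9) = 6.
  m_8 = 9*6 - 28 = 26, d_8 = (802 - 26^2)/9 = 126/9 = 14, a_8 = floor((28 + 26)/14) = 3.
  m_9 = 14*3 - 26 = 16, d_9 = (802 - 16^2)/14 = 546/14 = 39, a_9 = floor((28 + 16)/39) = 1.
  m_10 = 39*1 - 16 = 23, d_10 = (802 - 23^2)/39 = 273/39 = 7, a_10 = floor((28 + 23)/7) = 7.
  m_11 = 7*7 - 23 = 26, d_11 = (802 - 26^2)/7 = 126/7 = 18, a_11 = floor((28 + 26)/18) = 3.
  m_12 = 18*3 - 26 = 28, d_12 = (802 - 28^2)/18 = 18/18 = 1, a_12 = floor((28 + 28)/1) = 56.
  m_13 = 1*56 - 28 = 28, d_13 = (802 - 28^2)/1 = 18/1 = 18: (m_13, d_13) = (m_1, d_1) = (28, 18), so from here the quotients repeat a_1, ..., a_12; the period length is 12.
Hence the expansion of sqrt(802) is a_0 = 28 followed by the repeating block 3, 7, 1, 3, 6, 28, 6, 3, 1, 7, 3, 56 (period 12).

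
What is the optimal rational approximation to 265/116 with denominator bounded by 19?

Expand x = 265/116 as a continued fraction with the Euclidean algorithm:
  265 = 2*116 + 33, so a_0 = 2.
  116 = 3*33 + 17, so a_1 = 3.
  33 = 1*17 + 16, so a_2 = 1.
  17 = 1*16 + 1, so a_3 = 1.
  16 = 16*1 + 0, so a_4 = 16.
so x = [2; 3, 1, 1, 16].
Convergents (p_i = a_i*p_{i-1} + p_{i-2}, q_i = a_i*q_{i-1} + q_{i-2} with p_{-2}=0, p_{-1}=1, q_{-2}=1, q_{-1}=0), until the denominator exceeds 19:
  i=0: a_0=2, p_0 = 2*1 + 0 = 2, q_0 = 2*0 + 1 = 1.
  i=1: a_1=3, p_1 = 3*2 + 1 = 7, q_1 = 3*1 + 0 = 3.
  i=2: a_2=1, p_2 = 1*7 + 2 = 9, q_2 = 1*3 + 1 = 4.
  i=3: a_3=1, p_3 = 1*9 + 7 = 16, q_3 = 1*4 + 3 = 7.
  i=4: a_4=16, p_4 = 16*16 + 9 = 265, q_4 = 16*7 + 4 = 116.
q_4 = 116 > 19, so the last convergent with denominator <= 19 is p_3/q_3 = 16/7.
The closest fraction with denominator <= 19 is either p_3/q_3 or the intermediate fraction (k*p_3 + p_2)/(k*q_3 + q_2) with the largest k >= 1 whose denominator stays <= 19; these approach x as k grows, and every other convergent or intermediate fraction in range is farther away.
Largest k: floor((19 - q_2)/q_3) = floor((19 - 4)/7) = 2.
That gives (2*16 + 9)/(2*7 + 4) = 41/18.
Compare the errors: |x - 16/7| = |265*7 - 16*116|/(116*7) = 1/812, and |x - 41/18| = |265*18 - 41*116|/(116*18) = 14/2088.
Cross-multiplying, 1*2088 = 2088 < 11368 = 14*812, so 1/812 is smaller: the convergent 16/7 is closer to x than 41/18.

16/7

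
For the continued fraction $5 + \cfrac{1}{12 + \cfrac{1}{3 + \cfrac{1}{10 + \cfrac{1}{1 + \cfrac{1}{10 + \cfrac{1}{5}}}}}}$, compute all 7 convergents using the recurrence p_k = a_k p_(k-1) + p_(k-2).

5/1, 61/12, 188/37, 1941/382, 2129/419, 23231/4572, 118284/23279

Using the convergent recurrence p_i = a_i*p_{i-1} + p_{i-2}, q_i = a_i*q_{i-1} + q_{i-2} with p_{-2}=0, p_{-1}=1, q_{-2}=1, q_{-1}=0:
  i=0: a_0=5, p_0 = 5*1 + 0 = 5, q_0 = 5*0 + 1 = 1.
  i=1: a_1=12, p_1 = 12*5 + 1 = 61, q_1 = 12*1 + 0 = 12.
  i=2: a_2=3, p_2 = 3*61 + 5 = 188, q_2 = 3*12 + 1 = 37.
  i=3: a_3=10, p_3 = 10*188 + 61 = 1941, q_3 = 10*37 + 12 = 382.
  i=4: a_4=1, p_4 = 1*1941 + 188 = 2129, q_4 = 1*382 + 37 = 419.
  i=5: a_5=10, p_5 = 10*2129 + 1941 = 23231, q_5 = 10*419 + 382 = 4572.
  i=6: a_6=5, p_6 = 5*23231 + 2129 = 118284, q_6 = 5*4572 + 419 = 23279.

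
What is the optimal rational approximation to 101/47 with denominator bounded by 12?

15/7

Expand x = 101/47 as a continued fraction with the Euclidean algorithm:
  101 = 2*47 + 7, so a_0 = 2.
  47 = 6*7 + 5, so a_1 = 6.
  7 = 1*5 + 2, so a_2 = 1.
  5 = 2*2 + 1, so a_3 = 2.
  2 = 2*1 + 0, so a_4 = 2.
so x = [2; 6, 1, 2, 2].
Convergents (p_i = a_i*p_{i-1} + p_{i-2}, q_i = a_i*q_{i-1} + q_{i-2} with p_{-2}=0, p_{-1}=1, q_{-2}=1, q_{-1}=0), until the denominator exceeds 12:
  i=0: a_0=2, p_0 = 2*1 + 0 = 2, q_0 = 2*0 + 1 = 1.
  i=1: a_1=6, p_1 = 6*2 + 1 = 13, q_1 = 6*1 + 0 = 6.
  i=2: a_2=1, p_2 = 1*13 + 2 = 15, q_2 = 1*6 + 1 = 7.
  i=3: a_3=2, p_3 = 2*15 + 13 = 43, q_3 = 2*7 + 6 = 20.
q_3 = 20 > 12, so the last convergent with denominator <= 12 is p_2/q_2 = 15/7.
The closest fraction with denominator <= 12 is either p_2/q_2 or the intermediate fraction (k*p_2 + p_1)/(k*q_2 + q_1) with the largest k >= 1 whose denominator stays <= 12; these approach x as k grows, and every other convergent or intermediate fraction in range is farther away.
Largest k: floor((12 - q_1)/q_2) = floor((12 - 6)/7) = 0.
Since k = 0, no intermediate fraction beyond p_2/q_2 has denominator <= 12, so the convergent 15/7 is the closest (its error is |101*7 - 15*47|/(47*7) = 2/329).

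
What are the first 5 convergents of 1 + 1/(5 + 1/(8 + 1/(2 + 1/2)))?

1/1, 6/5, 49/41, 104/87, 257/215

Using the convergent recurrence p_i = a_i*p_{i-1} + p_{i-2}, q_i = a_i*q_{i-1} + q_{i-2} with p_{-2}=0, p_{-1}=1, q_{-2}=1, q_{-1}=0:
  i=0: a_0=1, p_0 = 1*1 + 0 = 1, q_0 = 1*0 + 1 = 1.
  i=1: a_1=5, p_1 = 5*1 + 1 = 6, q_1 = 5*1 + 0 = 5.
  i=2: a_2=8, p_2 = 8*6 + 1 = 49, q_2 = 8*5 + 1 = 41.
  i=3: a_3=2, p_3 = 2*49 + 6 = 104, q_3 = 2*41 + 5 = 87.
  i=4: a_4=2, p_4 = 2*104 + 49 = 257, q_4 = 2*87 + 41 = 215.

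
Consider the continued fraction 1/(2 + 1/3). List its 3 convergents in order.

Using the convergent recurrence p_i = a_i*p_{i-1} + p_{i-2}, q_i = a_i*q_{i-1} + q_{i-2} with p_{-2}=0, p_{-1}=1, q_{-2}=1, q_{-1}=0:
  i=0: a_0=0, p_0 = 0*1 + 0 = 0, q_0 = 0*0 + 1 = 1.
  i=1: a_1=2, p_1 = 2*0 + 1 = 1, q_1 = 2*1 + 0 = 2.
  i=2: a_2=3, p_2 = 3*1 + 0 = 3, q_2 = 3*2 + 1 = 7.

0/1, 1/2, 3/7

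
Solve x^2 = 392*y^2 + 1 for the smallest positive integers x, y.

First expand sqrt(392) as a continued fraction. With x_i = (sqrt(392) + m_i)/d_i and (m_0, d_0) = (0, 1): a_0 = floor(sqrt(392)) = 19, since 19^2 = 361 <= 392 < 400 = 20^2.
Iterate m_{i+1} = d_i*a_i - m_i, d_{i+1} = (392 - m_{i+1}^2)/d_i, a_{i+1} = floor((a_0 + m_{i+1})/d_{i+1}):
  m_1 = 1*19 - 0 = 19, d_1 = (392 - 19^2)/1 = 31/1 = 31, a_1 = floor((19 + 19)/31) = 1.
  m_2 = 31*1 - 19 = 12, d_2 = (392 - 12^2)/31 = 248/31 = 8, a_2 = floor((19 + 12)/8) = 3.
  m_3 = 8*3 - 12 = 12, d_3 = (392 - 12^2)/8 = 248/8 = 31, a_3 = floor((19 + 12)/31) = 1.
  m_4 = 31*1 - 12 = 19, d_4 = (392 - 19^2)/31 = 31/31 = 1, a_4 = floor((19 + 19)/1) = 38.
  m_5 = 1*38 - 19 = 19, d_5 = (392 - 19^2)/1 = 31/1 = 31: (m_5, d_5) = (m_1, d_1) = (19, 31), so from here the quotients repeat a_1, ..., a_4; the period length is 4.
So sqrt(392) = [19; (1, 3, 1, 38)] with period length k = 4.
k is even, so the fundamental solution of x^2 - 392y^2 = 1 is (p_{k-1}, q_{k-1}) = (p_3, q_3); compute convergents through index 3.
Convergents (p_i = a_i*p_{i-1} + p_{i-2}, q_i = a_i*q_{i-1} + q_{i-2} with p_{-2}=0, p_{-1}=1, q_{-2}=1, q_{-1}=0):
  i=0: a_0=19, p_0 = 19*1 + 0 = 19, q_0 = 19*0 + 1 = 1.
  i=1: a_1=1, p_1 = 1*19 + 1 = 20, q_1 = 1*1 + 0 = 1.
  i=2: a_2=3, p_2 = 3*20 + 19 = 79, q_2 = 3*1 + 1 = 4.
  i=3: a_3=1, p_3 = 1*79 + 20 = 99, q_3 = 1*4 + 1 = 5.
Check: 99^2 - 392*5^2 = 9801 - 9800 = 1, so (x, y) = (99, 5) solves the equation, and by the theorem it is the least positive solution.

(x, y) = (99, 5)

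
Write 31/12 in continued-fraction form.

[2; 1, 1, 2, 2]

Run the Euclidean algorithm on 31 and 12; the successive quotients are the partial quotients a_0, a_1, ... (each step inverts the fractional part left over by the previous one):
  31 = 2*12 + 7, so a_0 = 2.
  12 = 1*7 + 5, so a_1 = 1.
  7 = 1*5 + 2, so a_2 = 1.
  5 = 2*2 + 1, so a_3 = 2.
  2 = 2*1 + 0, so a_4 = 2.
The remainder reaches 0 after 5 divisions, so the expansion has 5 partial quotients, read off in order.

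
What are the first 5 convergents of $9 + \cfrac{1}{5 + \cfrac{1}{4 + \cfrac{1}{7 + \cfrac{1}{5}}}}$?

Using the convergent recurrence p_i = a_i*p_{i-1} + p_{i-2}, q_i = a_i*q_{i-1} + q_{i-2} with p_{-2}=0, p_{-1}=1, q_{-2}=1, q_{-1}=0:
  i=0: a_0=9, p_0 = 9*1 + 0 = 9, q_0 = 9*0 + 1 = 1.
  i=1: a_1=5, p_1 = 5*9 + 1 = 46, q_1 = 5*1 + 0 = 5.
  i=2: a_2=4, p_2 = 4*46 + 9 = 193, q_2 = 4*5 + 1 = 21.
  i=3: a_3=7, p_3 = 7*193 + 46 = 1397, q_3 = 7*21 + 5 = 152.
  i=4: a_4=5, p_4 = 5*1397 + 193 = 7178, q_4 = 5*152 + 21 = 781.

9/1, 46/5, 193/21, 1397/152, 7178/781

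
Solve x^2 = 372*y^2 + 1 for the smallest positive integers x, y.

First expand sqrt(372) as a continued fraction. With x_i = (sqrt(372) + m_i)/d_i and (m_0, d_0) = (0, 1): a_0 = floor(sqrt(372)) = 19, since 19^2 = 361 <= 372 < 400 = 20^2.
Iterate m_{i+1} = d_i*a_i - m_i, d_{i+1} = (372 - m_{i+1}^2)/d_i, a_{i+1} = floor((a_0 + m_{i+1})/d_{i+1}):
  m_1 = 1*19 - 0 = 19, d_1 = (372 - 19^2)/1 = 11/1 = 11, a_1 = floor((19 + 19)/11) = 3.
  m_2 = 11*3 - 19 = 14, d_2 = (372 - 14^2)/11 = 176/11 = 16, a_2 = floor((19 + 14)/16) = 2.
  m_3 = 16*2 - 14 = 18, d_3 = (372 - 18^2)/16 = 48/16 = 3, a_3 = floor((19 + 18)/3) = 12.
  m_4 = 3*12 - 18 = 18, d_4 = (372 - 18^2)/3 = 48/3 = 16, a_4 = floor((19 + 18)/16) = 2.
  m_5 = 16*2 - 18 = 14, d_5 = (372 - 14^2)/16 = 176/16 = 11, a_5 = floor((19 + 14)/11) = 3.
  m_6 = 11*3 - 14 = 19, d_6 = (372 - 19^2)/11 = 11/11 = 1, a_6 = floor((19 + 19)/1) = 38.
  m_7 = 1*38 - 19 = 19, d_7 = (372 - 19^2)/1 = 11/1 = 11: (m_7, d_7) = (m_1, d_1) = (19, 11), so from here the quotients repeat a_1, ..., a_6; the period length is 6.
So sqrt(372) = [19; (3, 2, 12, 2, 3, 38)] with period length k = 6.
k is even, so the fundamental solution of x^2 - 372y^2 = 1 is (p_{k-1}, q_{k-1}) = (p_5, q_5); compute convergents through index 5.
Convergents (p_i = a_i*p_{i-1} + p_{i-2}, q_i = a_i*q_{i-1} + q_{i-2} with p_{-2}=0, p_{-1}=1, q_{-2}=1, q_{-1}=0):
  i=0: a_0=19, p_0 = 19*1 + 0 = 19, q_0 = 19*0 + 1 = 1.
  i=1: a_1=3, p_1 = 3*19 + 1 = 58, q_1 = 3*1 + 0 = 3.
  i=2: a_2=2, p_2 = 2*58 + 19 = 135, q_2 = 2*3 + 1 = 7.
  i=3: a_3=12, p_3 = 12*135 + 58 = 1678, q_3 = 12*7 + 3 = 87.
  i=4: a_4=2, p_4 = 2*1678 + 135 = 3491, q_4 = 2*87 + 7 = 181.
  i=5: a_5=3, p_5 = 3*3491 + 1678 = 12151, q_5 = 3*181 + 87 = 630.
Check: 12151^2 - 372*630^2 = 147646801 - 147646800 = 1, so (x, y) = (12151, 630) solves the equation, and by the theorem it is the least positive solution.

(x, y) = (12151, 630)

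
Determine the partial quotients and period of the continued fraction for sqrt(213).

[14; (1, 1, 2, 6, 1, 8, 1, 6, 2, 1, 1, 28)]

Write x_i = (sqrt(213) + m_i)/d_i with (m_0, d_0) = (0, 1). a_0 = floor(sqrt(213)) = 14, since 14^2 = 196 <= 213 < 225 = 15^2.
Iterate m_{i+1} = d_i*a_i - m_i, d_{i+1} = (213 - m_{i+1}^2)/d_i, a_{i+1} = floor((a_0 + m_{i+1})/d_{i+1}):
  m_1 = 1*14 - 0 = 14, d_1 = (213 - 14^2)/1 = 17/1 = 17, a_1 = floor((14 + 14)/17) = 1.
  m_2 = 17*1 - 14 = 3, d_2 = (213 - 3^2)/17 = 204/17 = 12, a_2 = floor((14 + 3)/12) = 1.
  m_3 = 12*1 - 3 = 9, d_3 = (213 - 9^2)/12 = 132/12 = 11, a_3 = floor((14 + 9)/11) = 2.
  m_4 = 11*2 - 9 = 13, d_4 = (213 - 13^2)/11 = 44/11 = 4, a_4 = floor((14 + 13)/4) = 6.
  m_5 = 4*6 - 13 = 11, d_5 = (213 - 11^2)/4 = 92/4 = 23, a_5 = floor((14 + 11)/23) = 1.
  m_6 = 23*1 - 11 = 12, d_6 = (213 - 12^2)/23 = 69/23 = 3, a_6 = floor((14 + 12)/3) = 8.
  m_7 = 3*8 - 12 = 12, d_7 = (213 - 12^2)/3 = 69/3 = 23, a_7 = floor((14 + 12)/23) = 1.
  m_8 = 23*1 - 12 = 11, d_8 = (213 - 11^2)/23 = 92/23 = 4, a_8 = floor((14 + 11)/4) = 6.
  m_9 = 4*6 - 11 = 13, d_9 = (213 - 13^2)/4 = 44/4 = 11, a_9 = floor((14 + 13)/11) = 2.
  m_10 = 11*2 - 13 = 9, d_10 = (213 - 9^2)/11 = 132/11 = 12, a_10 = floor((14 + 9)/12) = 1.
  m_11 = 12*1 - 9 = 3, d_11 = (213 - 3^2)/12 = 204/12 = 17, a_11 = floor((14 + 3)/17) = 1.
  m_12 = 17*1 - 3 = 14, d_12 = (213 - 14^2)/17 = 17/17 = 1, a_12 = floor((14 + 14)/1) = 28.
  m_13 = 1*28 - 14 = 14, d_13 = (213 - 14^2)/1 = 17/1 = 17: (m_13, d_13) = (m_1, d_1) = (14, 17), so from here the quotients repeat a_1, ..., a_12; the period length is 12.
Hence the expansion of sqrt(213) is a_0 = 14 followed by the repeating block 1, 1, 2, 6, 1, 8, 1, 6, 2, 1, 1, 28 (period 12).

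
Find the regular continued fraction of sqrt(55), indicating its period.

Write x_i = (sqrt(55) + m_i)/d_i with (m_0, d_0) = (0, 1). a_0 = floor(sqrt(55)) = 7, since 7^2 = 49 <= 55 < 64 = 8^2.
Iterate m_{i+1} = d_i*a_i - m_i, d_{i+1} = (55 - m_{i+1}^2)/d_i, a_{i+1} = floor((a_0 + m_{i+1})/d_{i+1}):
  m_1 = 1*7 - 0 = 7, d_1 = (55 - 7^2)/1 = 6/1 = 6, a_1 = floor((7 + 7)/6) = 2.
  m_2 = 6*2 - 7 = 5, d_2 = (55 - 5^2)/6 = 30/6 = 5, a_2 = floor((7 + 5)/5) = 2.
  m_3 = 5*2 - 5 = 5, d_3 = (55 - 5^2)/5 = 30/5 = 6, a_3 = floor((7 + 5)/6) = 2.
  m_4 = 6*2 - 5 = 7, d_4 = (55 - 7^2)/6 = 6/6 = 1, a_4 = floor((7 + 7)/1) = 14.
  m_5 = 1*14 - 7 = 7, d_5 = (55 - 7^2)/1 = 6/1 = 6: (m_5, d_5) = (m_1, d_1) = (7, 6), so from here the quotients repeat a_1, ..., a_4; the period length is 4.
Hence the expansion of sqrt(55) is a_0 = 7 followed by the repeating block 2, 2, 2, 14 (period 4).

[7; (2, 2, 2, 14)]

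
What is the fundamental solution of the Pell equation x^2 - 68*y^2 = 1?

(x, y) = (33, 4)

First expand sqrt(68) as a continued fraction. With x_i = (sqrt(68) + m_i)/d_i and (m_0, d_0) = (0, 1): a_0 = floor(sqrt(68)) = 8, since 8^2 = 64 <= 68 < 81 = 9^2.
Iterate m_{i+1} = d_i*a_i - m_i, d_{i+1} = (68 - m_{i+1}^2)/d_i, a_{i+1} = floor((a_0 + m_{i+1})/d_{i+1}):
  m_1 = 1*8 - 0 = 8, d_1 = (68 - 8^2)/1 = 4/1 = 4, a_1 = floor((8 + 8)/4) = 4.
  m_2 = 4*4 - 8 = 8, d_2 = (68 - 8^2)/4 = 4/4 = 1, a_2 = floor((8 + 8)/1) = 16.
  m_3 = 1*16 - 8 = 8, d_3 = (68 - 8^2)/1 = 4/1 = 4: (m_3, d_3) = (m_1, d_1) = (8, 4), so from here the quotients repeat a_1, a_2; the period length is 2.
So sqrt(68) = [8; (4, 16)] with period length k = 2.
k is even, so the fundamental solution of x^2 - 68y^2 = 1 is (p_{k-1}, q_{k-1}) = (p_1, q_1); compute convergents through index 1.
Convergents (p_i = a_i*p_{i-1} + p_{i-2}, q_i = a_i*q_{i-1} + q_{i-2} with p_{-2}=0, p_{-1}=1, q_{-2}=1, q_{-1}=0):
  i=0: a_0=8, p_0 = 8*1 + 0 = 8, q_0 = 8*0 + 1 = 1.
  i=1: a_1=4, p_1 = 4*8 + 1 = 33, q_1 = 4*1 + 0 = 4.
Check: 33^2 - 68*4^2 = 1089 - 1088 = 1, so (x, y) = (33, 4) solves the equation, and by the theorem it is the least positive solution.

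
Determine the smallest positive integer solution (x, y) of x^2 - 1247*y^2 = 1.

First expand sqrt(1247) as a continued fraction. With x_i = (sqrt(1247) + m_i)/d_i and (m_0, d_0) = (0, 1): a_0 = floor(sqrt(1247)) = 35, since 35^2 = 1225 <= 1247 < 1296 = 36^2.
Iterate m_{i+1} = d_i*a_i - m_i, d_{i+1} = (1247 - m_{i+1}^2)/d_i, a_{i+1} = floor((a_0 + m_{i+1})/d_{i+1}):
  m_1 = 1*35 - 0 = 35, d_1 = (1247 - 35^2)/1 = 22/1 = 22, a_1 = floor((35 + 35)/22) = 3.
  m_2 = 22*3 - 35 = 31, d_2 = (1247 - 31^2)/22 = 286/22 = 13, a_2 = floor((35 + 31)/13) = 5.
  m_3 = 13*5 - 31 = 34, d_3 = (1247 - 34^2)/13 = 91/13 = 7, a_3 = floor((35 + 34)/7) = 9.
  m_4 = 7*9 - 34 = 29, d_4 = (1247 - 29^2)/7 = 406/7 = 58, a_4 = floor((35 + 29)/58) = 1.
  m_5 = 58*1 - 29 = 29, d_5 = (1247 - 29^2)/58 = 406/58 = 7, a_5 = floor((35 + 29)/7) = 9.
  m_6 = 7*9 - 29 = 34, d_6 = (1247 - 34^2)/7 = 91/7 = 13, a_6 = floor((35 + 34)/13) = 5.
  m_7 = 13*5 - 34 = 31, d_7 = (1247 - 31^2)/13 = 286/13 = 22, a_7 = floor((35 + 31)/22) = 3.
  m_8 = 22*3 - 31 = 35, d_8 = (1247 - 35^2)/22 = 22/22 = 1, a_8 = floor((35 + 35)/1) = 70.
  m_9 = 1*70 - 35 = 35, d_9 = (1247 - 35^2)/1 = 22/1 = 22: (m_9, d_9) = (m_1, d_1) = (35, 22), so from here the quotients repeat a_1, ..., a_8; the period length is 8.
So sqrt(1247) = [35; (3, 5, 9, 1, 9, 5, 3, 70)] with period length k = 8.
k is even, so the fundamental solution of x^2 - 1247y^2 = 1 is (p_{k-1}, q_{k-1}) = (p_7, q_7); compute convergents through index 7.
Convergents (p_i = a_i*p_{i-1} + p_{i-2}, q_i = a_i*q_{i-1} + q_{i-2} with p_{-2}=0, p_{-1}=1, q_{-2}=1, q_{-1}=0):
  i=0: a_0=35, p_0 = 35*1 + 0 = 35, q_0 = 35*0 + 1 = 1.
  i=1: a_1=3, p_1 = 3*35 + 1 = 106, q_1 = 3*1 + 0 = 3.
  i=2: a_2=5, p_2 = 5*106 + 35 = 565, q_2 = 5*3 + 1 = 16.
  i=3: a_3=9, p_3 = 9*565 + 106 = 5191, q_3 = 9*16 + 3 = 147.
  i=4: a_4=1, p_4 = 1*5191 + 565 = 5756, q_4 = 1*147 + 16 = 163.
  i=5: a_5=9, p_5 = 9*5756 + 5191 = 56995, q_5 = 9*163 + 147 = 1614.
  i=6: a_6=5, p_6 = 5*56995 + 5756 = 290731, q_6 = 5*1614 + 163 = 8233.
  i=7: a_7=3, p_7 = 3*290731 + 56995 = 929188, q_7 = 3*8233 + 1614 = 26313.
Check: 929188^2 - 1247*26313^2 = 863390339344 - 863390339343 = 1, so (x, y) = (929188, 26313) solves the equation, and by the theorem it is the least positive solution.

(x, y) = (929188, 26313)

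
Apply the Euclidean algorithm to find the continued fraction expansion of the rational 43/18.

[2; 2, 1, 1, 3]

Run the Euclidean algorithm on 43 and 18; the successive quotients are the partial quotients a_0, a_1, ... (each step inverts the fractional part left over by the previous one):
  43 = 2*18 + 7, so a_0 = 2.
  18 = 2*7 + 4, so a_1 = 2.
  7 = 1*4 + 3, so a_2 = 1.
  4 = 1*3 + 1, so a_3 = 1.
  3 = 3*1 + 0, so a_4 = 3.
The remainder reaches 0 after 5 divisions, so the expansion has 5 partial quotients, read off in order.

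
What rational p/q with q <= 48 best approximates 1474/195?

257/34

Expand x = 1474/195 as a continued fraction with the Euclidean algorithm:
  1474 = 7*195 + 109, so a_0 = 7.
  195 = 1*109 + 86, so a_1 = 1.
  109 = 1*86 + 23, so a_2 = 1.
  86 = 3*23 + 17, so a_3 = 3.
  23 = 1*17 + 6, so a_4 = 1.
  17 = 2*6 + 5, so a_5 = 2.
  6 = 1*5 + 1, so a_6 = 1.
  5 = 5*1 + 0, so a_7 = 5.
so x = [7; 1, 1, 3, 1, 2, 1, 5].
Convergents (p_i = a_i*p_{i-1} + p_{i-2}, q_i = a_i*q_{i-1} + q_{i-2} with p_{-2}=0, p_{-1}=1, q_{-2}=1, q_{-1}=0), until the denominator exceeds 48:
  i=0: a_0=7, p_0 = 7*1 + 0 = 7, q_0 = 7*0 + 1 = 1.
  i=1: a_1=1, p_1 = 1*7 + 1 = 8, q_1 = 1*1 + 0 = 1.
  i=2: a_2=1, p_2 = 1*8 + 7 = 15, q_2 = 1*1 + 1 = 2.
  i=3: a_3=3, p_3 = 3*15 + 8 = 53, q_3 = 3*2 + 1 = 7.
  i=4: a_4=1, p_4 = 1*53 + 15 = 68, q_4 = 1*7 + 2 = 9.
  i=5: a_5=2, p_5 = 2*68 + 53 = 189, q_5 = 2*9 + 7 = 25.
  i=6: a_6=1, p_6 = 1*189 + 68 = 257, q_6 = 1*25 + 9 = 34.
  i=7: a_7=5, p_7 = 5*257 + 189 = 1474, q_7 = 5*34 + 25 = 195.
q_7 = 195 > 48, so the last convergent with denominator <= 48 is p_6/q_6 = 257/34.
The closest fraction with denominator <= 48 is either p_6/q_6 or the intermediate fraction (k*p_6 + p_5)/(k*q_6 + q_5) with the largest k >= 1 whose denominator stays <= 48; these approach x as k grows, and every other convergent or intermediate fraction in range is farther away.
Largest k: floor((48 - q_5)/q_6) = floor((48 - 25)/34) = 0.
Since k = 0, no intermediate fraction beyond p_6/q_6 has denominator <= 48, so the convergent 257/34 is the closest (its error is |1474*34 - 257*195|/(195*34) = 1/6630).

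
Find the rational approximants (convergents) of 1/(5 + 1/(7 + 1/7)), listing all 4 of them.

0/1, 1/5, 7/36, 50/257

Using the convergent recurrence p_i = a_i*p_{i-1} + p_{i-2}, q_i = a_i*q_{i-1} + q_{i-2} with p_{-2}=0, p_{-1}=1, q_{-2}=1, q_{-1}=0:
  i=0: a_0=0, p_0 = 0*1 + 0 = 0, q_0 = 0*0 + 1 = 1.
  i=1: a_1=5, p_1 = 5*0 + 1 = 1, q_1 = 5*1 + 0 = 5.
  i=2: a_2=7, p_2 = 7*1 + 0 = 7, q_2 = 7*5 + 1 = 36.
  i=3: a_3=7, p_3 = 7*7 + 1 = 50, q_3 = 7*36 + 5 = 257.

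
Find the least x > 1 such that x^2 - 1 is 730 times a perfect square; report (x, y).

First expand sqrt(730) as a continued fraction. With x_i = (sqrt(730) + m_i)/d_i and (m_0, d_0) = (0, 1): a_0 = floor(sqrt(730)) = 27, since 27^2 = 729 <= 730 < 784 = 28^2.
Iterate m_{i+1} = d_i*a_i - m_i, d_{i+1} = (730 - m_{i+1}^2)/d_i, a_{i+1} = floor((a_0 + m_{i+1})/d_{i+1}):
  m_1 = 1*27 - 0 = 27, d_1 = (730 - 27^2)/1 = 1/1 = 1, a_1 = floor((27 + 27)/1) = 54.
  m_2 = 1*54 - 27 = 27, d_2 = (730 - 27^2)/1 = 1/1 = 1: (m_2, d_2) = (m_1, d_1) = (27, 1), so from here the quotient a_1 repeats; the period length is 1.
So sqrt(730) = [27; (54)] with period length k = 1.
k is odd, so (p_{k-1}, q_{k-1}) only solves x^2 - 730y^2 = -1 and the fundamental solution of x^2 - 730y^2 = 1 is (p_{2k-1}, q_{2k-1}) = (p_1, q_1); compute convergents through index 1, running through the period twice.
Convergents (p_i = a_i*p_{i-1} + p_{i-2}, q_i = a_i*q_{i-1} + q_{i-2} with p_{-2}=0, p_{-1}=1, q_{-2}=1, q_{-1}=0):
  i=0: a_0=27, p_0 = 27*1 + 0 = 27, q_0 = 27*0 + 1 = 1.
  i=1: a_1=54, p_1 = 54*27 + 1 = 1459, q_1 = 54*1 + 0 = 54.
Indeed p_0^2 - 730*q_0^2 = 729 - 730 = -1, not +1.
Check: 1459^2 - 730*54^2 = 2128681 - 2128680 = 1, so (x, y) = (1459, 54) solves the equation, and by the theorem it is the least positive solution.

(x, y) = (1459, 54)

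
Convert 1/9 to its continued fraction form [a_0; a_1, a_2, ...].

Run the Euclidean algorithm on 1 and 9; the successive quotients are the partial quotients a_0, a_1, ... (each step inverts the fractional part left over by the previous one):
  1 = 0*9 + 1, so a_0 = 0.
  9 = 9*1 + 0, so a_1 = 9.
The remainder reaches 0 after 2 divisions, so the expansion has 2 partial quotients, read off in order.

[0; 9]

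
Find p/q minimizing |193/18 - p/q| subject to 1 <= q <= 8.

75/7

Expand x = 193/18 as a continued fraction with the Euclidean algorithm:
  193 = 10*18 + 13, so a_0 = 10.
  18 = 1*13 + 5, so a_1 = 1.
  13 = 2*5 + 3, so a_2 = 2.
  5 = 1*3 + 2, so a_3 = 1.
  3 = 1*2 + 1, so a_4 = 1.
  2 = 2*1 + 0, so a_5 = 2.
so x = [10; 1, 2, 1, 1, 2].
Convergents (p_i = a_i*p_{i-1} + p_{i-2}, q_i = a_i*q_{i-1} + q_{i-2} with p_{-2}=0, p_{-1}=1, q_{-2}=1, q_{-1}=0), until the denominator exceeds 8:
  i=0: a_0=10, p_0 = 10*1 + 0 = 10, q_0 = 10*0 + 1 = 1.
  i=1: a_1=1, p_1 = 1*10 + 1 = 11, q_1 = 1*1 + 0 = 1.
  i=2: a_2=2, p_2 = 2*11 + 10 = 32, q_2 = 2*1 + 1 = 3.
  i=3: a_3=1, p_3 = 1*32 + 11 = 43, q_3 = 1*3 + 1 = 4.
  i=4: a_4=1, p_4 = 1*43 + 32 = 75, q_4 = 1*4 + 3 = 7.
  i=5: a_5=2, p_5 = 2*75 + 43 = 193, q_5 = 2*7 + 4 = 18.
q_5 = 18 > 8, so the last convergent with denominator <= 8 is p_4/q_4 = 75/7.
The closest fraction with denominator <= 8 is either p_4/q_4 or the intermediate fraction (k*p_4 + p_3)/(k*q_4 + q_3) with the largest k >= 1 whose denominator stays <= 8; these approach x as k grows, and every other convergent or intermediate fraction in range is farther away.
Largest k: floor((8 - q_3)/q_4) = floor((8 - 4)/7) = 0.
Since k = 0, no intermediate fraction beyond p_4/q_4 has denominator <= 8, so the convergent 75/7 is the closest (its error is |193*7 - 75*18|/(18*7) = 1/126).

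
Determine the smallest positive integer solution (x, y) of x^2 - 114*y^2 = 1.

(x, y) = (1025, 96)

First expand sqrt(114) as a continued fraction. With x_i = (sqrt(114) + m_i)/d_i and (m_0, d_0) = (0, 1): a_0 = floor(sqrt(114)) = 10, since 10^2 = 100 <= 114 < 121 = 11^2.
Iterate m_{i+1} = d_i*a_i - m_i, d_{i+1} = (114 - m_{i+1}^2)/d_i, a_{i+1} = floor((a_0 + m_{i+1})/d_{i+1}):
  m_1 = 1*10 - 0 = 10, d_1 = (114 - 10^2)/1 = 14/1 = 14, a_1 = floor((10 + 10)/14) = 1.
  m_2 = 14*1 - 10 = 4, d_2 = (114 - 4^2)/14 = 98/14 = 7, a_2 = floor((10 + 4)/7) = 2.
  m_3 = 7*2 - 4 = 10, d_3 = (114 - 10^2)/7 = 14/7 = 2, a_3 = floor((10 + 10)/2) = 10.
  m_4 = 2*10 - 10 = 10, d_4 = (114 - 10^2)/2 = 14/2 = 7, a_4 = floor((10 + 10)/7) = 2.
  m_5 = 7*2 - 10 = 4, d_5 = (114 - 4^2)/7 = 98/7 = 14, a_5 = floor((10 + 4)/14) = 1.
  m_6 = 14*1 - 4 = 10, d_6 = (114 - 10^2)/14 = 14/14 = 1, a_6 = floor((10 + 10)/1) = 20.
  m_7 = 1*20 - 10 = 10, d_7 = (114 - 10^2)/1 = 14/1 = 14: (m_7, d_7) = (m_1, d_1) = (10, 14), so from here the quotients repeat a_1, ..., a_6; the period length is 6.
So sqrt(114) = [10; (1, 2, 10, 2, 1, 20)] with period length k = 6.
k is even, so the fundamental solution of x^2 - 114y^2 = 1 is (p_{k-1}, q_{k-1}) = (p_5, q_5); compute convergents through index 5.
Convergents (p_i = a_i*p_{i-1} + p_{i-2}, q_i = a_i*q_{i-1} + q_{i-2} with p_{-2}=0, p_{-1}=1, q_{-2}=1, q_{-1}=0):
  i=0: a_0=10, p_0 = 10*1 + 0 = 10, q_0 = 10*0 + 1 = 1.
  i=1: a_1=1, p_1 = 1*10 + 1 = 11, q_1 = 1*1 + 0 = 1.
  i=2: a_2=2, p_2 = 2*11 + 10 = 32, q_2 = 2*1 + 1 = 3.
  i=3: a_3=10, p_3 = 10*32 + 11 = 331, q_3 = 10*3 + 1 = 31.
  i=4: a_4=2, p_4 = 2*331 + 32 = 694, q_4 = 2*31 + 3 = 65.
  i=5: a_5=1, p_5 = 1*694 + 331 = 1025, q_5 = 1*65 + 31 = 96.
Check: 1025^2 - 114*96^2 = 1050625 - 1050624 = 1, so (x, y) = (1025, 96) solves the equation, and by the theorem it is the least positive solution.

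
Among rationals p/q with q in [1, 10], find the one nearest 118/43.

11/4

Expand x = 118/43 as a continued fraction with the Euclidean algorithm:
  118 = 2*43 + 32, so a_0 = 2.
  43 = 1*32 + 11, so a_1 = 1.
  32 = 2*11 + 10, so a_2 = 2.
  11 = 1*10 + 1, so a_3 = 1.
  10 = 10*1 + 0, so a_4 = 10.
so x = [2; 1, 2, 1, 10].
Convergents (p_i = a_i*p_{i-1} + p_{i-2}, q_i = a_i*q_{i-1} + q_{i-2} with p_{-2}=0, p_{-1}=1, q_{-2}=1, q_{-1}=0), until the denominator exceeds 10:
  i=0: a_0=2, p_0 = 2*1 + 0 = 2, q_0 = 2*0 + 1 = 1.
  i=1: a_1=1, p_1 = 1*2 + 1 = 3, q_1 = 1*1 + 0 = 1.
  i=2: a_2=2, p_2 = 2*3 + 2 = 8, q_2 = 2*1 + 1 = 3.
  i=3: a_3=1, p_3 = 1*8 + 3 = 11, q_3 = 1*3 + 1 = 4.
  i=4: a_4=10, p_4 = 10*11 + 8 = 118, q_4 = 10*4 + 3 = 43.
q_4 = 43 > 10, so the last convergent with denominator <= 10 is p_3/q_3 = 11/4.
The closest fraction with denominator <= 10 is either p_3/q_3 or the intermediate fraction (k*p_3 + p_2)/(k*q_3 + q_2) with the largest k >= 1 whose denominator stays <= 10; these approach x as k grows, and every other convergent or intermediate fraction in range is farther away.
Largest k: floor((10 - q_2)/q_3) = floor((10 - 3)/4) = 1.
That gives (1*11 + 8)/(1*4 + 3) = 19/7.
Compare the errors: |x - 11/4| = |118*4 - 11*43|/(43*4) = 1/172, and |x - 19/7| = |118*7 - 19*43|/(43*7) = 9/301.
Cross-multiplying, 1*301 = 301 < 1548 = 9*172, so 1/172 is smaller: the convergent 11/4 is closer to x than 19/7.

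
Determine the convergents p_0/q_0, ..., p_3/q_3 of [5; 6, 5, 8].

5/1, 31/6, 160/31, 1311/254

Using the convergent recurrence p_i = a_i*p_{i-1} + p_{i-2}, q_i = a_i*q_{i-1} + q_{i-2} with p_{-2}=0, p_{-1}=1, q_{-2}=1, q_{-1}=0:
  i=0: a_0=5, p_0 = 5*1 + 0 = 5, q_0 = 5*0 + 1 = 1.
  i=1: a_1=6, p_1 = 6*5 + 1 = 31, q_1 = 6*1 + 0 = 6.
  i=2: a_2=5, p_2 = 5*31 + 5 = 160, q_2 = 5*6 + 1 = 31.
  i=3: a_3=8, p_3 = 8*160 + 31 = 1311, q_3 = 8*31 + 6 = 254.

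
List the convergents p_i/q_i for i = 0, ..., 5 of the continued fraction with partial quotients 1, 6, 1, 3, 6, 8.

Using the convergent recurrence p_i = a_i*p_{i-1} + p_{i-2}, q_i = a_i*q_{i-1} + q_{i-2} with p_{-2}=0, p_{-1}=1, q_{-2}=1, q_{-1}=0:
  i=0: a_0=1, p_0 = 1*1 + 0 = 1, q_0 = 1*0 + 1 = 1.
  i=1: a_1=6, p_1 = 6*1 + 1 = 7, q_1 = 6*1 + 0 = 6.
  i=2: a_2=1, p_2 = 1*7 + 1 = 8, q_2 = 1*6 + 1 = 7.
  i=3: a_3=3, p_3 = 3*8 + 7 = 31, q_3 = 3*7 + 6 = 27.
  i=4: a_4=6, p_4 = 6*31 + 8 = 194, q_4 = 6*27 + 7 = 169.
  i=5: a_5=8, p_5 = 8*194 + 31 = 1583, q_5 = 8*169 + 27 = 1379.

1/1, 7/6, 8/7, 31/27, 194/169, 1583/1379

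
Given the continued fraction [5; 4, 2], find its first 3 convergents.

Using the convergent recurrence p_i = a_i*p_{i-1} + p_{i-2}, q_i = a_i*q_{i-1} + q_{i-2} with p_{-2}=0, p_{-1}=1, q_{-2}=1, q_{-1}=0:
  i=0: a_0=5, p_0 = 5*1 + 0 = 5, q_0 = 5*0 + 1 = 1.
  i=1: a_1=4, p_1 = 4*5 + 1 = 21, q_1 = 4*1 + 0 = 4.
  i=2: a_2=2, p_2 = 2*21 + 5 = 47, q_2 = 2*4 + 1 = 9.

5/1, 21/4, 47/9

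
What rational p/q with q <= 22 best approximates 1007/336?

Expand x = 1007/336 as a continued fraction with the Euclidean algorithm:
  1007 = 2*336 + 335, so a_0 = 2.
  336 = 1*335 + 1, so a_1 = 1.
  335 = 335*1 + 0, so a_2 = 335.
so x = [2; 1, 335].
Convergents (p_i = a_i*p_{i-1} + p_{i-2}, q_i = a_i*q_{i-1} + q_{i-2} with p_{-2}=0, p_{-1}=1, q_{-2}=1, q_{-1}=0), until the denominator exceeds 22:
  i=0: a_0=2, p_0 = 2*1 + 0 = 2, q_0 = 2*0 + 1 = 1.
  i=1: a_1=1, p_1 = 1*2 + 1 = 3, q_1 = 1*1 + 0 = 1.
  i=2: a_2=335, p_2 = 335*3 + 2 = 1007, q_2 = 335*1 + 1 = 336.
q_2 = 336 > 22, so the last convergent with denominator <= 22 is p_1/q_1 = 3/1.
The closest fraction with denominator <= 22 is either p_1/q_1 or the intermediate fraction (k*p_1 + p_0)/(k*q_1 + q_0) with the largest k >= 1 whose denominator stays <= 22; these approach x as k grows, and every other convergent or intermediate fraction in range is farther away.
Largest k: floor((22 - q_0)/q_1) = floor((22 - 1)/1) = 21.
That gives (21*3 + 2)/(21*1 + 1) = 65/22.
Compare the errors: |x - 3/1| = |1007*1 - 3*336|/(336*1) = 1/336, and |x - 65/22| = |1007*22 - 65*336|/(336*22) = 314/7392.
Cross-multiplying, 1*7392 = 7392 < 105504 = 314*336, so 1/336 is smaller: the convergent 3/1 is closer to x than 65/22.

3/1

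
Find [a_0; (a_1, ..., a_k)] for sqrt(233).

Write x_i = (sqrt(233) + m_i)/d_i with (m_0, d_0) = (0, 1). a_0 = floor(sqrt(233)) = 15, since 15^2 = 225 <= 233 < 256 = 16^2.
Iterate m_{i+1} = d_i*a_i - m_i, d_{i+1} = (233 - m_{i+1}^2)/d_i, a_{i+1} = floor((a_0 + m_{i+1})/d_{i+1}):
  m_1 = 1*15 - 0 = 15, d_1 = (233 - 15^2)/1 = 8/1 = 8, a_1 = floor((15 + 15)/8) = 3.
  m_2 = 8*3 - 15 = 9, d_2 = (233 - 9^2)/8 = 152/8 = 19, a_2 = floor((15 + 9)/19) = 1.
  m_3 = 19*1 - 9 = 10, d_3 = (233 - 10^2)/19 = 133/19 = 7, a_3 = floor((15 + 10)/7) = 3.
  m_4 = 7*3 - 10 = 11, d_4 = (233 - 11^2)/7 = 112/7 = 16, a_4 = floor((15 + 11)/16) = 1.
  m_5 = 16*1 - 11 = 5, d_5 = (233 - 5^2)/16 = 208/16 = 13, a_5 = floor((15 + 5)/13) = 1.
  m_6 = 13*1 - 5 = 8, d_6 = (233 - 8^2)/13 = 169/13 = 13, a_6 = floor((15 + 8)/13) = 1.
  m_7 = 13*1 - 8 = 5, d_7 = (233 - 5^2)/13 = 208/13 = 16, a_7 = floor((15 + 5)/16) = 1.
  m_8 = 16*1 - 5 = 11, d_8 = (233 - 11^2)/16 = 112/16 = 7, a_8 = floor((15 + 11)/7) = 3.
  m_9 = 7*3 - 11 = 10, d_9 = (233 - 10^2)/7 = 133/7 = 19, a_9 = floor((15 + 10)/19) = 1.
  m_10 = 19*1 - 10 = 9, d_10 = (233 - 9^2)/19 = 152/19 = 8, a_10 = floor((15 + 9)/8) = 3.
  m_11 = 8*3 - 9 = 15, d_11 = (233 - 15^2)/8 = 8/8 = 1, a_11 = floor((15 + 15)/1) = 30.
  m_12 = 1*30 - 15 = 15, d_12 = (233 - 15^2)/1 = 8/1 = 8: (m_12, d_12) = (m_1, d_1) = (15, 8), so from here the quotients repeat a_1, ..., a_11; the period length is 11.
Hence the expansion of sqrt(233) is a_0 = 15 followed by the repeating block 3, 1, 3, 1, 1, 1, 1, 3, 1, 3, 30 (period 11).

[15; (3, 1, 3, 1, 1, 1, 1, 3, 1, 3, 30)]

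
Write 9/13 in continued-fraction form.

Run the Euclidean algorithm on 9 and 13; the successive quotients are the partial quotients a_0, a_1, ... (each step inverts the fractional part left over by the previous one):
  9 = 0*13 + 9, so a_0 = 0.
  13 = 1*9 + 4, so a_1 = 1.
  9 = 2*4 + 1, so a_2 = 2.
  4 = 4*1 + 0, so a_3 = 4.
The remainder reaches 0 after 4 divisions, so the expansion has 4 partial quotients, read off in order.

[0; 1, 2, 4]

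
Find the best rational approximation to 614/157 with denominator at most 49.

176/45

Expand x = 614/157 as a continued fraction with the Euclidean algorithm:
  614 = 3*157 + 143, so a_0 = 3.
  157 = 1*143 + 14, so a_1 = 1.
  143 = 10*14 + 3, so a_2 = 10.
  14 = 4*3 + 2, so a_3 = 4.
  3 = 1*2 + 1, so a_4 = 1.
  2 = 2*1 + 0, so a_5 = 2.
so x = [3; 1, 10, 4, 1, 2].
Convergents (p_i = a_i*p_{i-1} + p_{i-2}, q_i = a_i*q_{i-1} + q_{i-2} with p_{-2}=0, p_{-1}=1, q_{-2}=1, q_{-1}=0), until the denominator exceeds 49:
  i=0: a_0=3, p_0 = 3*1 + 0 = 3, q_0 = 3*0 + 1 = 1.
  i=1: a_1=1, p_1 = 1*3 + 1 = 4, q_1 = 1*1 + 0 = 1.
  i=2: a_2=10, p_2 = 10*4 + 3 = 43, q_2 = 10*1 + 1 = 11.
  i=3: a_3=4, p_3 = 4*43 + 4 = 176, q_3 = 4*11 + 1 = 45.
  i=4: a_4=1, p_4 = 1*176 + 43 = 219, q_4 = 1*45 + 11 = 56.
q_4 = 56 > 49, so the last convergent with denominator <= 49 is p_3/q_3 = 176/45.
The closest fraction with denominator <= 49 is either p_3/q_3 or the intermediate fraction (k*p_3 + p_2)/(k*q_3 + q_2) with the largest k >= 1 whose denominator stays <= 49; these approach x as k grows, and every other convergent or intermediate fraction in range is farther away.
Largest k: floor((49 - q_2)/q_3) = floor((49 - 11)/45) = 0.
Since k = 0, no intermediate fraction beyond p_3/q_3 has denominator <= 49, so the convergent 176/45 is the closest (its error is |614*45 - 176*157|/(157*45) = 2/7065).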